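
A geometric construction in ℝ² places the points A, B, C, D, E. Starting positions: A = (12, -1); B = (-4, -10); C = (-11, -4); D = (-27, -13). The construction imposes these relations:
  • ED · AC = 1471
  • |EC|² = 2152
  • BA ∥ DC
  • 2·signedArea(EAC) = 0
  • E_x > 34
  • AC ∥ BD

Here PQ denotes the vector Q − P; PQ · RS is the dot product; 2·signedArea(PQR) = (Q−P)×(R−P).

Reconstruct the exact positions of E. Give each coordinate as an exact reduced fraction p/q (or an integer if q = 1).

E = (35, 2)

1. E_x = 35  [2·signedArea(EAC) = 0 ∩ ED · AC = 1471]
2. E_y = 2  [2·signedArea(EAC) = 0 ∩ ED · AC = 1471]
   → E = (35, 2)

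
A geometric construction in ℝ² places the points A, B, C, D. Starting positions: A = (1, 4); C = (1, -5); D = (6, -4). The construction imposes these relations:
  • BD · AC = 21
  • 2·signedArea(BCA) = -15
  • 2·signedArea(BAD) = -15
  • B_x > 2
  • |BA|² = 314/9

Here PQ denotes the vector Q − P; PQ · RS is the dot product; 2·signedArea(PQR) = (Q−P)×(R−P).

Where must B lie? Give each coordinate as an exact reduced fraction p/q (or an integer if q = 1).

B = (8/3, -5/3)

1. B_x = 8/3  [2·signedArea(BAD) = -15 ∩ BD · AC = 21]
2. B_y = -5/3  [2·signedArea(BAD) = -15 ∩ BD · AC = 21]
   → B = (8/3, -5/3)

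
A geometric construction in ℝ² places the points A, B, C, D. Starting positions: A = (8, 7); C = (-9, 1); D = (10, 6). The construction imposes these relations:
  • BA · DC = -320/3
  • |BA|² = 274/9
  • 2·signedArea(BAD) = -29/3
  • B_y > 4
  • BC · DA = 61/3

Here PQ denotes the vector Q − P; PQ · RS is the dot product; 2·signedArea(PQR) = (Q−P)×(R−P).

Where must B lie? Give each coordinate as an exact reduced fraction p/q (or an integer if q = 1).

B = (3, 14/3)

1. B_x = 3  [2·signedArea(BAD) = -29/3 ∩ BA · DC = -320/3]
2. B_y = 14/3  [2·signedArea(BAD) = -29/3 ∩ BA · DC = -320/3]
   → B = (3, 14/3)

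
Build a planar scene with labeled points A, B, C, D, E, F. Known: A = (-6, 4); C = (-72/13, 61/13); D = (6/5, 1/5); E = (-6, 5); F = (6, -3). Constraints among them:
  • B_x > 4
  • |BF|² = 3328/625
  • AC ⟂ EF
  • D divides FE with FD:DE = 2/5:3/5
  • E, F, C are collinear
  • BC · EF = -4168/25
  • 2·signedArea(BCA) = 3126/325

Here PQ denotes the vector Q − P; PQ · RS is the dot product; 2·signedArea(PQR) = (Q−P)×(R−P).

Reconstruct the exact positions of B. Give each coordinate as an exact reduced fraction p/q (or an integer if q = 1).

1. B_x = 102/25  [line 9/13·x + -6/13·y + -1176/325 = 0 ∩ |BF|² = 3328/625]
2. B_y = -43/25  [line 9/13·x + -6/13·y + -1176/325 = 0 ∩ |BF|² = 3328/625]
   → B = (102/25, -43/25)

B = (102/25, -43/25)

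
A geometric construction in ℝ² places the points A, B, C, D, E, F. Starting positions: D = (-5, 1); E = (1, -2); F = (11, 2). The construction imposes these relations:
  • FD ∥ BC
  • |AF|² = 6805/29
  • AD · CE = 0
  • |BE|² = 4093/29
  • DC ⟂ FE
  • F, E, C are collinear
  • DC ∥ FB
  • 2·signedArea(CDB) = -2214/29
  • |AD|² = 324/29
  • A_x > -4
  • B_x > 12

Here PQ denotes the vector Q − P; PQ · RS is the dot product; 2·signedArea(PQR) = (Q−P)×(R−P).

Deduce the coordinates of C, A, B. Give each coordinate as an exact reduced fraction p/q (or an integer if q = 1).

1. C_x = -91/29  [F, E, C are collinear ∩ DC ⟂ FE]
2. C_y = -106/29  [F, E, C are collinear ∩ DC ⟂ FE]
   → C = (-91/29, -106/29)
3. A_x = -109/29  [line -120/29·x + -48/29·y + -552/29 = 0 ∩ |AD|² = 324/29]
4. A_y = -61/29  [line -120/29·x + -48/29·y + -552/29 = 0 ∩ |AD|² = 324/29]
   → A = (-109/29, -61/29)
5. B_x = 373/29  [FD ∥ BC ∩ DC ∥ FB]
6. B_y = -77/29  [FD ∥ BC ∩ DC ∥ FB]
   → B = (373/29, -77/29)

A = (-109/29, -61/29)
B = (373/29, -77/29)
C = (-91/29, -106/29)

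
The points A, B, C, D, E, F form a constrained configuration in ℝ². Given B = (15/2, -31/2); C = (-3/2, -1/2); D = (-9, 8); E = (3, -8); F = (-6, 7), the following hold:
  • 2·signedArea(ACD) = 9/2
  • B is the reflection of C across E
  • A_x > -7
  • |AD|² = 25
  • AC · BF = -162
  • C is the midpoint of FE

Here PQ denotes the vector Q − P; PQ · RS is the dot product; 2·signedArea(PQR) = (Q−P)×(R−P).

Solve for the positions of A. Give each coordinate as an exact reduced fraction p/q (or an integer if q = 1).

1. A_x = -6  [AC · BF = -162 ∩ 2·signedArea(ACD) = 9/2]
2. A_y = 4  [AC · BF = -162 ∩ 2·signedArea(ACD) = 9/2]
   → A = (-6, 4)

A = (-6, 4)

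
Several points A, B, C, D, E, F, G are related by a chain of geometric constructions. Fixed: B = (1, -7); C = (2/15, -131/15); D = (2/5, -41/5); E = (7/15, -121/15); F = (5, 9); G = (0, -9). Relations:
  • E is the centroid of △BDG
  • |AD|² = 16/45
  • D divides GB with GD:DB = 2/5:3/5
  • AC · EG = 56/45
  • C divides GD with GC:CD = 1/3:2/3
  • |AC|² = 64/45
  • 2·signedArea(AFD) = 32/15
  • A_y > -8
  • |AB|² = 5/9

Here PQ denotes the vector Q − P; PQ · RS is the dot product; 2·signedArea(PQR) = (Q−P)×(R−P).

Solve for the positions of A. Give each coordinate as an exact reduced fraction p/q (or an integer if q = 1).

A = (2/3, -23/3)

1. A_x = 2/3  [AC · EG = 56/45 ∩ 2·signedArea(AFD) = 32/15]
2. A_y = -23/3  [AC · EG = 56/45 ∩ 2·signedArea(AFD) = 32/15]
   → A = (2/3, -23/3)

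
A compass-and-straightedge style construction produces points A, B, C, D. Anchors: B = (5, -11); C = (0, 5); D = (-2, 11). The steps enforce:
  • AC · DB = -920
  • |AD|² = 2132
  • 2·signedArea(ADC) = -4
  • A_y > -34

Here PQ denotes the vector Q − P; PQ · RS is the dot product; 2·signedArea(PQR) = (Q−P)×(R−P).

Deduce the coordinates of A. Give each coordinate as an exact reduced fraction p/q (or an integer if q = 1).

A = (12, -33)

1. A_x = 12  [2·signedArea(ADC) = -4 ∩ AC · DB = -920]
2. A_y = -33  [2·signedArea(ADC) = -4 ∩ AC · DB = -920]
   → A = (12, -33)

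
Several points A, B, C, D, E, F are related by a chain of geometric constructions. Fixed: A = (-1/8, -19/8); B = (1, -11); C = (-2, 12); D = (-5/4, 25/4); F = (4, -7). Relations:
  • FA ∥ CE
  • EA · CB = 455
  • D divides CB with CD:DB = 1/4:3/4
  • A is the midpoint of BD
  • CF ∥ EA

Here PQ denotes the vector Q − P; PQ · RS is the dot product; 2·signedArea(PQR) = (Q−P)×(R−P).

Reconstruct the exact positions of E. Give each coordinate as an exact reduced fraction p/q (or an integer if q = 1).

1. E_x = -49/8  [CF ∥ EA ∩ FA ∥ CE]
2. E_y = 133/8  [CF ∥ EA ∩ FA ∥ CE]
   → E = (-49/8, 133/8)

E = (-49/8, 133/8)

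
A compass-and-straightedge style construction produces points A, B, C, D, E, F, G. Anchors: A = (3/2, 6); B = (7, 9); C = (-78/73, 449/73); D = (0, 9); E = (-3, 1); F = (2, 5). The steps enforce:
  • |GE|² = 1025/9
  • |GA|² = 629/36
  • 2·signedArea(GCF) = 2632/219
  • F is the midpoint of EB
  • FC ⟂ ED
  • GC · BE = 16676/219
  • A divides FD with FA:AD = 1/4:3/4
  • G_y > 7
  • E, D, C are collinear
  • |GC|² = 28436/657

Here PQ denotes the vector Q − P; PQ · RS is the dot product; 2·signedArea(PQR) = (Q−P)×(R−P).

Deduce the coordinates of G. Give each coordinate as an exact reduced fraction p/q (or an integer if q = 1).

1. G_x = 16/3  [2·signedArea(GCF) = 2632/219 ∩ GC · BE = 16676/219]
2. G_y = 23/3  [2·signedArea(GCF) = 2632/219 ∩ GC · BE = 16676/219]
   → G = (16/3, 23/3)

G = (16/3, 23/3)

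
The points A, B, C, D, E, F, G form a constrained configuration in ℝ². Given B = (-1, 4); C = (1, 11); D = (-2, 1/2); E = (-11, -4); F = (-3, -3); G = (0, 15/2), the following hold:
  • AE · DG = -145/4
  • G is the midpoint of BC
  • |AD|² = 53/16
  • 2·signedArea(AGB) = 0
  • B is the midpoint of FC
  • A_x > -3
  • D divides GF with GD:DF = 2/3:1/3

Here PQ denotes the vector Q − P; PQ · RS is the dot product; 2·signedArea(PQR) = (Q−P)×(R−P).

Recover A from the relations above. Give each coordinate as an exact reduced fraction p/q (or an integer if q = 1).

1. A_x = -5/2  [2·signedArea(AGB) = 0 ∩ AE · DG = -145/4]
2. A_y = -5/4  [2·signedArea(AGB) = 0 ∩ AE · DG = -145/4]
   → A = (-5/2, -5/4)

A = (-5/2, -5/4)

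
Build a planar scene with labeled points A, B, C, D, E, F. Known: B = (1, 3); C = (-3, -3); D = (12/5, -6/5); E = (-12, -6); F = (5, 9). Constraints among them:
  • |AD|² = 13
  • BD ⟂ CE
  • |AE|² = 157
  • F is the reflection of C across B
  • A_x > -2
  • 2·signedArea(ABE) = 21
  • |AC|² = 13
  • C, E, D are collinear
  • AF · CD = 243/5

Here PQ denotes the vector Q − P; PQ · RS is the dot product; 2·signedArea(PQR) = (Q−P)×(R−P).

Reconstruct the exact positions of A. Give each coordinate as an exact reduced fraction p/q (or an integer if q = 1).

A = (-1, 0)

1. A_x = -1  [2·signedArea(ABE) = 21 ∩ AF · CD = 243/5]
2. A_y = 0  [2·signedArea(ABE) = 21 ∩ AF · CD = 243/5]
   → A = (-1, 0)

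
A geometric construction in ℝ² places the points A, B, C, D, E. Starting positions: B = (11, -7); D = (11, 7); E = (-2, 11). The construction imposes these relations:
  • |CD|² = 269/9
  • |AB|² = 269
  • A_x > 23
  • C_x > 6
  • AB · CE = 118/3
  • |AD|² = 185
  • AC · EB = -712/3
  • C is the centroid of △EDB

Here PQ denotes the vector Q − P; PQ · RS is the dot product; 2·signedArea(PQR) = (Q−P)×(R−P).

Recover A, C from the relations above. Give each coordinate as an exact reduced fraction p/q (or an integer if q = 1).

1. C_x = 20/3  [C is the centroid of △EDB]
2. C_y = 11/3  [C is the centroid of △EDB]
   → C = (20/3, 11/3)
3. A_x = 24  [AC · EB = -712/3 ∩ AB · CE = 118/3]
4. A_y = 3  [AC · EB = -712/3 ∩ AB · CE = 118/3]
   → A = (24, 3)

A = (24, 3)
C = (20/3, 11/3)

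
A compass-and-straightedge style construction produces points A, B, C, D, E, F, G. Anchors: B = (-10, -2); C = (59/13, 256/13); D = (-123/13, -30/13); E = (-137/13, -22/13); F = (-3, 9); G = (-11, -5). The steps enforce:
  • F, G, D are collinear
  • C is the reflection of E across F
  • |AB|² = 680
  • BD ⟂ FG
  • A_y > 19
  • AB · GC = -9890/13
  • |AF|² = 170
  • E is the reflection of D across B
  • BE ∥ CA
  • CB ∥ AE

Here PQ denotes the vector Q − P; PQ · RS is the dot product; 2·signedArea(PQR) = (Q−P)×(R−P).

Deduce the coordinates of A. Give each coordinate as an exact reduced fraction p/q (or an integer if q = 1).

A = (4, 20)

1. A_x = 4  [CB ∥ AE ∩ BE ∥ CA]
2. A_y = 20  [CB ∥ AE ∩ BE ∥ CA]
   → A = (4, 20)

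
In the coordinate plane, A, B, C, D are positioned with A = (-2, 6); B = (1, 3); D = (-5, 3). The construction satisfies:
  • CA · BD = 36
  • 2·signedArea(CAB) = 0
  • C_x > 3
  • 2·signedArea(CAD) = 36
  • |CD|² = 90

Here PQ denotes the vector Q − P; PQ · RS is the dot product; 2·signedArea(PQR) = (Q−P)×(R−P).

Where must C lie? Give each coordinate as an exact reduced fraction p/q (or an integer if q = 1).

1. C_x = 4  [2·signedArea(CAB) = 0 ∩ CA · BD = 36]
2. C_y = 0  [2·signedArea(CAB) = 0 ∩ CA · BD = 36]
   → C = (4, 0)

C = (4, 0)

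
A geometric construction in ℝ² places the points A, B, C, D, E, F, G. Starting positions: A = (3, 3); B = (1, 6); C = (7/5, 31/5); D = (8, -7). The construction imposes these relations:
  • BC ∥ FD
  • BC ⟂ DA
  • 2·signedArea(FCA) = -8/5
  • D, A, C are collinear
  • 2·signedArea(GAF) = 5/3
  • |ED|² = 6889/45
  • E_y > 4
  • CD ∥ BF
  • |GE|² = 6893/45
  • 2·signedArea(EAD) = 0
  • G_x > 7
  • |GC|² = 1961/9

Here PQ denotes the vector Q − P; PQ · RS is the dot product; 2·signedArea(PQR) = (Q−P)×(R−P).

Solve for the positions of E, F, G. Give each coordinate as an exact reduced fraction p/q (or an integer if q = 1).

1. E_x = 37/15  [line 10·x + 5·y + -45 = 0 ∩ |ED|² = 6889/45]
2. E_y = 61/15  [line 10·x + 5·y + -45 = 0 ∩ |ED|² = 6889/45]
   → E = (37/15, 61/15)
3. F_x = 38/5  [BC ∥ FD ∩ CD ∥ BF]
4. F_y = -36/5  [BC ∥ FD ∩ CD ∥ BF]
   → F = (38/5, -36/5)
5. G_x = 116/15  [line 51/5·x + 23/5·y + -691/15 = 0 ∩ |GE|² = 6893/45]
6. G_y = -107/15  [line 51/5·x + 23/5·y + -691/15 = 0 ∩ |GE|² = 6893/45]
   → G = (116/15, -107/15)

E = (37/15, 61/15)
F = (38/5, -36/5)
G = (116/15, -107/15)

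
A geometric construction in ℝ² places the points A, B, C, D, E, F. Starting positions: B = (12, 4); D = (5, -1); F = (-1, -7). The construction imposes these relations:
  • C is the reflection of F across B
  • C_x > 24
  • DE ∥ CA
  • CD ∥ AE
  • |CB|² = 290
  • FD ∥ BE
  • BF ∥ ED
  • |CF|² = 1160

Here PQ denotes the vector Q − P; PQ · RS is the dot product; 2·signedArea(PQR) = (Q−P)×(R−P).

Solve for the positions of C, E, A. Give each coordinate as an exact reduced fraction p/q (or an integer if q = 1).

1. C_x = 25  [C is the reflection of F across B]
2. C_y = 15  [C is the reflection of F across B]
   → C = (25, 15)
3. E_x = 18  [BF ∥ ED ∩ FD ∥ BE]
4. E_y = 10  [BF ∥ ED ∩ FD ∥ BE]
   → E = (18, 10)
5. A_x = 38  [CD ∥ AE ∩ DE ∥ CA]
6. A_y = 26  [CD ∥ AE ∩ DE ∥ CA]
   → A = (38, 26)

A = (38, 26)
C = (25, 15)
E = (18, 10)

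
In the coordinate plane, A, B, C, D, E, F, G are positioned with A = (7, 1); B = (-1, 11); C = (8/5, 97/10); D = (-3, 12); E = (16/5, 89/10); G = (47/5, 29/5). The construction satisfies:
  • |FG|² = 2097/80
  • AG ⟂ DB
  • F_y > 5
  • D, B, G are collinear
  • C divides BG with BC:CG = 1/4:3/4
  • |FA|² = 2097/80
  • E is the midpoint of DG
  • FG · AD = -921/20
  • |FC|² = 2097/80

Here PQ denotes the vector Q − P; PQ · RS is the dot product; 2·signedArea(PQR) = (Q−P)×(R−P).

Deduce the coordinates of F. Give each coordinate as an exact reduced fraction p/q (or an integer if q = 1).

F = (43/10, 107/20)

1. F_x = 43/10  [line 10·x + -11·y + 317/20 = 0 ∩ |FA|² = 2097/80]
2. F_y = 107/20  [line 10·x + -11·y + 317/20 = 0 ∩ |FA|² = 2097/80]
   → F = (43/10, 107/20)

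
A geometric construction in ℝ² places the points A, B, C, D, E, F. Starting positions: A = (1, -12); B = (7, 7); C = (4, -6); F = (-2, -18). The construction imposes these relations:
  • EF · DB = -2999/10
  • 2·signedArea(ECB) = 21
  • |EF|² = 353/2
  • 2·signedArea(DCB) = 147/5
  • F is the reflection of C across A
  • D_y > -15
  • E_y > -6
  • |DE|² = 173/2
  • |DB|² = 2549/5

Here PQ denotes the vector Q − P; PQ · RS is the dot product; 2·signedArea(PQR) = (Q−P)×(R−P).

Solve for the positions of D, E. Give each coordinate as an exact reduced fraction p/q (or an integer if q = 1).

1. E_x = 5/2  [line -13·x + 3·y + 49 = 0 ∩ |EF|² = 353/2]
2. E_y = -11/2  [line -13·x + 3·y + 49 = 0 ∩ |EF|² = 353/2]
   → E = (5/2, -11/2)
3. D_x = -1/5  [2·signedArea(DCB) = 147/5 ∩ EF · DB = -2999/10]
4. D_y = -72/5  [2·signedArea(DCB) = 147/5 ∩ EF · DB = -2999/10]
   → D = (-1/5, -72/5)

D = (-1/5, -72/5)
E = (5/2, -11/2)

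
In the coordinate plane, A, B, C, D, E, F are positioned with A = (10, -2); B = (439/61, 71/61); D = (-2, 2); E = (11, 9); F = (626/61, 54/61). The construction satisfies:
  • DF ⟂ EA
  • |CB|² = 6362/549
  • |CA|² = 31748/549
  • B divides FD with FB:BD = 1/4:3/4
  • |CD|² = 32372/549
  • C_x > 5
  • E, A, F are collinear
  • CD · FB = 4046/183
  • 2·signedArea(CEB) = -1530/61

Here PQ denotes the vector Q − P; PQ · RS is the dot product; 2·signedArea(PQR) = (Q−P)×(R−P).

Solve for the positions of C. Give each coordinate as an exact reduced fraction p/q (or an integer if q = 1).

C = (988/183, 742/183)

1. C_x = 988/183  [2·signedArea(CEB) = -1530/61 ∩ CD · FB = 4046/183]
2. C_y = 742/183  [2·signedArea(CEB) = -1530/61 ∩ CD · FB = 4046/183]
   → C = (988/183, 742/183)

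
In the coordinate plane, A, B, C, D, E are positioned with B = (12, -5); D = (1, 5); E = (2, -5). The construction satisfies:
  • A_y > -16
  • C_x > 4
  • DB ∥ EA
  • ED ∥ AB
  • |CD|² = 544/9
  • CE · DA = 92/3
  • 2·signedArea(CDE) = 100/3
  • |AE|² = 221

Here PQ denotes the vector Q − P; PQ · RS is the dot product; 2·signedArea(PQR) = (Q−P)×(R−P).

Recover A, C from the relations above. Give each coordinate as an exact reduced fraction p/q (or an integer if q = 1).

1. A_x = 13  [ED ∥ AB ∩ DB ∥ EA]
2. A_y = -15  [ED ∥ AB ∩ DB ∥ EA]
   → A = (13, -15)
3. C_x = 5  [CE · DA = 92/3 ∩ 2·signedArea(CDE) = 100/3]
4. C_y = -5/3  [CE · DA = 92/3 ∩ 2·signedArea(CDE) = 100/3]
   → C = (5, -5/3)

A = (13, -15)
C = (5, -5/3)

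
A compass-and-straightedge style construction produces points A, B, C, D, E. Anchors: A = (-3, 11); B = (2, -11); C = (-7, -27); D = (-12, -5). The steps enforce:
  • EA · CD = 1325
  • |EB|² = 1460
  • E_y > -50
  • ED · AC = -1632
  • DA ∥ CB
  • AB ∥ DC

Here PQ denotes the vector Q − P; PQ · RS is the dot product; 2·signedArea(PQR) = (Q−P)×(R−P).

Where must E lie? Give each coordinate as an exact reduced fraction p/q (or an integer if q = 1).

E = (-2, -49)

1. E_x = -2  [EA · CD = 1325 ∩ ED · AC = -1632]
2. E_y = -49  [EA · CD = 1325 ∩ ED · AC = -1632]
   → E = (-2, -49)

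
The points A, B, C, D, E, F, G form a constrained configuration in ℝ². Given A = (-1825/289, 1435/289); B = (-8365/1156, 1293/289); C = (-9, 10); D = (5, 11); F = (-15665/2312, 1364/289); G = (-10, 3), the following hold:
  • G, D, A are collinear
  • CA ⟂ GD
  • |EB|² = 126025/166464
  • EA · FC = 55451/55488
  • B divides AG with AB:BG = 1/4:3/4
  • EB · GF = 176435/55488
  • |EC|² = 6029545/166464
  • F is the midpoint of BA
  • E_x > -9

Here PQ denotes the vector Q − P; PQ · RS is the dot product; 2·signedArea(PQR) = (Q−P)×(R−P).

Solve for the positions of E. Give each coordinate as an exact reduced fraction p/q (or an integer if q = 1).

1. E_x = -18505/2312  [EB · GF = 176435/55488 ∩ EA · FC = 55451/55488]
2. E_y = 3524/867  [EB · GF = 176435/55488 ∩ EA · FC = 55451/55488]
   → E = (-18505/2312, 3524/867)

E = (-18505/2312, 3524/867)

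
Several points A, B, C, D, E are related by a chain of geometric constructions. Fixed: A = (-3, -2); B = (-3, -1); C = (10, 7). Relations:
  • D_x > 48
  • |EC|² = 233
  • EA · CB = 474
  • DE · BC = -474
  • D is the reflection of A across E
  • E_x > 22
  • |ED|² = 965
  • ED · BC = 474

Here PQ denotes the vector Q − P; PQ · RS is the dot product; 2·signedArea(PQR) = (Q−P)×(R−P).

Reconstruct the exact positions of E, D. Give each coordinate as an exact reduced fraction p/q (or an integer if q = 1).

D = (49, 32)
E = (23, 15)

1. E_x = 23  [line 13·x + 8·y + -419 = 0 ∩ |EC|² = 233]
2. E_y = 15  [line 13·x + 8·y + -419 = 0 ∩ |EC|² = 233]
   → E = (23, 15)
3. D_x = 49  [ED · BC = 474 ∩ D is the reflection of A across E]
4. D_y = 32  [ED · BC = 474 ∩ D is the reflection of A across E]
   → D = (49, 32)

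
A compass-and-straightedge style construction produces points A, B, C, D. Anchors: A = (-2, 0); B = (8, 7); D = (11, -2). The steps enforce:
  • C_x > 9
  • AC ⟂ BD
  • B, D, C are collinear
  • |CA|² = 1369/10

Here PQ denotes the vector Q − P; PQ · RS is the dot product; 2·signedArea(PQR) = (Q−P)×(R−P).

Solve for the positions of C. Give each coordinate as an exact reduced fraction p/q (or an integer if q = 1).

C = (91/10, 37/10)

1. C_x = 91/10  [B, D, C are collinear ∩ AC ⟂ BD]
2. C_y = 37/10  [B, D, C are collinear ∩ AC ⟂ BD]
   → C = (91/10, 37/10)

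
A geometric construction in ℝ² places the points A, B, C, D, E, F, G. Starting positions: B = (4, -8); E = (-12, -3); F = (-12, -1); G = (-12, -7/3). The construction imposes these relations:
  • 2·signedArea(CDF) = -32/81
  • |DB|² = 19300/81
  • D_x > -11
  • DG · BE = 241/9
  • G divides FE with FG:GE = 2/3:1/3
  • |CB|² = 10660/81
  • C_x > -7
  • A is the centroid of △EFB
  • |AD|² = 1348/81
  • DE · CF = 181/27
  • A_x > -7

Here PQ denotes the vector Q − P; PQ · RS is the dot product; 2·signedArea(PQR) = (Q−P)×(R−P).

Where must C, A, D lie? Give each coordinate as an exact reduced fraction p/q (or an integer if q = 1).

1. A_x = -20/3  [A is the centroid of △EFB]
2. A_y = -4  [A is the centroid of △EFB]
   → A = (-20/3, -4)
3. D_x = -92/9  [line 16·x + -5·y + 1382/9 = 0 ∩ |DB|² = 19300/81]
4. D_y = -2  [line 16·x + -5·y + 1382/9 = 0 ∩ |DB|² = 19300/81]
   → D = (-92/9, -2)
5. C_x = -20/3  [2·signedArea(CDF) = -32/81 ∩ DE · CF = 181/27]
6. C_y = -34/9  [2·signedArea(CDF) = -32/81 ∩ DE · CF = 181/27]
   → C = (-20/3, -34/9)

A = (-20/3, -4)
C = (-20/3, -34/9)
D = (-92/9, -2)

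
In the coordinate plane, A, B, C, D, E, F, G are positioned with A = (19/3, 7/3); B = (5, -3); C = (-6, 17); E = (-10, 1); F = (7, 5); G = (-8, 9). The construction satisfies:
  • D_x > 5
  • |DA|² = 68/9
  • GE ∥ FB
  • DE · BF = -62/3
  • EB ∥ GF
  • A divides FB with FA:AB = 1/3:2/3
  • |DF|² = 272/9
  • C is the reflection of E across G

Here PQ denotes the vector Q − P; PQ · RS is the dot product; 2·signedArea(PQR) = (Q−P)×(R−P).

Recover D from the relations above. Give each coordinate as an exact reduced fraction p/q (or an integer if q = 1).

1. D_x = 17/3  [line -2·x + -8·y + 26/3 = 0 ∩ |DA|² = 68/9]
2. D_y = -1/3  [line -2·x + -8·y + 26/3 = 0 ∩ |DA|² = 68/9]
   → D = (17/3, -1/3)

D = (17/3, -1/3)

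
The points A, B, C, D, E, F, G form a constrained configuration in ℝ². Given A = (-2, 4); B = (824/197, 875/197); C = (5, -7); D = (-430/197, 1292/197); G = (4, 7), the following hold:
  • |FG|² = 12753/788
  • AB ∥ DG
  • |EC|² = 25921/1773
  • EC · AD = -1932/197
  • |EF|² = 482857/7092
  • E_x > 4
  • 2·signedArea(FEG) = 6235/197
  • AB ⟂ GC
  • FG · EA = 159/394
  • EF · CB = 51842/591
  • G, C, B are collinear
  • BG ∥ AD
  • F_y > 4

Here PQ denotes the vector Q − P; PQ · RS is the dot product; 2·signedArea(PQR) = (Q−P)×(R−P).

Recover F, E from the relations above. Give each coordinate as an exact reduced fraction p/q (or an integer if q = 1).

1. E_x = 2794/591  [line 36/197·x + -504/197·y + -1776/197 = 0 ∩ |EC|² = 25921/1773]
2. E_y = -1883/591  [line 36/197·x + -504/197·y + -1776/197 = 0 ∩ |EC|² = 25921/1773]
   → E = (2794/591, -1883/591)
3. F_x = 215/197  [2·signedArea(FEG) = 6235/197 ∩ EF · CB = 51842/591]
4. F_y = 1663/394  [2·signedArea(FEG) = 6235/197 ∩ EF · CB = 51842/591]
   → F = (215/197, 1663/394)

E = (2794/591, -1883/591)
F = (215/197, 1663/394)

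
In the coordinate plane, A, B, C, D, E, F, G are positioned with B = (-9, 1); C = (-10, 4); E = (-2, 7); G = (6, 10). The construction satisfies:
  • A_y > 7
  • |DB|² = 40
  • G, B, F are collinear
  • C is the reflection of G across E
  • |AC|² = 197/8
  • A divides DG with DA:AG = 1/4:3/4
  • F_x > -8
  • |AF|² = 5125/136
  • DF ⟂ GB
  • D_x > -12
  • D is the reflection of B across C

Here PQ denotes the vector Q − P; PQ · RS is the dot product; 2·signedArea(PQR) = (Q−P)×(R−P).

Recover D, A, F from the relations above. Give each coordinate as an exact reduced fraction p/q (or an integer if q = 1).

A = (-27/4, 31/4)
D = (-11, 7)
F = (-133/17, 29/17)

1. D_x = -11  [D is the reflection of B across C]
2. D_y = 7  [D is the reflection of B across C]
   → D = (-11, 7)
3. A_x = -27/4  [A divides DG with DA:AG = 1/4:3/4]
4. A_y = 31/4  [A divides DG with DA:AG = 1/4:3/4]
   → A = (-27/4, 31/4)
5. F_x = -133/17  [G, B, F are collinear ∩ DF ⟂ GB]
6. F_y = 29/17  [G, B, F are collinear ∩ DF ⟂ GB]
   → F = (-133/17, 29/17)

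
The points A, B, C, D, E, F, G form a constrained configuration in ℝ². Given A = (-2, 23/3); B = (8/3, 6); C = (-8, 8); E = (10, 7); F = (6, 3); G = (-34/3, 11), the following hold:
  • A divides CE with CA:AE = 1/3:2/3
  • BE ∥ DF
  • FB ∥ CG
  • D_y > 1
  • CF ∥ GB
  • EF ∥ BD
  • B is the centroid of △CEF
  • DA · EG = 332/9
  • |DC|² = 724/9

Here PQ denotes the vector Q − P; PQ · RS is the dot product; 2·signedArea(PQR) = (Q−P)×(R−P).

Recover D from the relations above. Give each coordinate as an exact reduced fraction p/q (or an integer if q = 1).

1. D_x = -4/3  [BE ∥ DF ∩ EF ∥ BD]
2. D_y = 2  [BE ∥ DF ∩ EF ∥ BD]
   → D = (-4/3, 2)

D = (-4/3, 2)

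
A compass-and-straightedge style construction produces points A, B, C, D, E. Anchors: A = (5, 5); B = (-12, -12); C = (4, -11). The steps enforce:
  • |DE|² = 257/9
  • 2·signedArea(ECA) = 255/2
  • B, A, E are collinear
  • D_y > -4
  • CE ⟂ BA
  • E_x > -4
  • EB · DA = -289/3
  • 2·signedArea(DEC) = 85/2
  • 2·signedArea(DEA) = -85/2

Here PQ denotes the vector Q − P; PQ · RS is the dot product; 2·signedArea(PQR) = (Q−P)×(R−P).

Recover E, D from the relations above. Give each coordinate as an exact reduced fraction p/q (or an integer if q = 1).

1. E_x = -7/2  [B, A, E are collinear ∩ CE ⟂ BA]
2. E_y = -7/2  [B, A, E are collinear ∩ CE ⟂ BA]
   → E = (-7/2, -7/2)
3. D_x = 11/6  [2·signedArea(DEA) = -85/2 ∩ 2·signedArea(DEC) = 85/2]
4. D_y = -19/6  [2·signedArea(DEA) = -85/2 ∩ 2·signedArea(DEC) = 85/2]
   → D = (11/6, -19/6)

D = (11/6, -19/6)
E = (-7/2, -7/2)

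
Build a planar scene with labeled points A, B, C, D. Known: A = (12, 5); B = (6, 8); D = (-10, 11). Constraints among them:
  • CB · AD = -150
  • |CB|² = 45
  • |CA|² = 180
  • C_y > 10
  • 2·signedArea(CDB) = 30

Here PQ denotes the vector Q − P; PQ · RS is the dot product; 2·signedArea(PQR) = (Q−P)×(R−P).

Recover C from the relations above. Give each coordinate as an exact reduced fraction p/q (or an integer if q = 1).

1. C_x = 0  [CB · AD = -150 ∩ 2·signedArea(CDB) = 30]
2. C_y = 11  [CB · AD = -150 ∩ 2·signedArea(CDB) = 30]
   → C = (0, 11)

C = (0, 11)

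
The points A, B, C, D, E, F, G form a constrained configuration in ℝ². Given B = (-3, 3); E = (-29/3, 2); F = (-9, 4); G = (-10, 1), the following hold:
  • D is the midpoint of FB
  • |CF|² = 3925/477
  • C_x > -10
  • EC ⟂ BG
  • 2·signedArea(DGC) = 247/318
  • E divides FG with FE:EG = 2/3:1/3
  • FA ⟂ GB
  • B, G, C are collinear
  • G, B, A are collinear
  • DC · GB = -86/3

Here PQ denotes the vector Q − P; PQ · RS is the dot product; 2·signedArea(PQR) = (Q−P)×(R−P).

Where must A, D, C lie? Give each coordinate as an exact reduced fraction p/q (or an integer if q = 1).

1. A_x = -439/53  [G, B, A are collinear ∩ FA ⟂ GB]
2. A_y = 79/53  [G, B, A are collinear ∩ FA ⟂ GB]
   → A = (-439/53, 79/53)
3. D_x = -6  [D is the midpoint of FB]
4. D_y = 7/2  [D is the midpoint of FB]
   → D = (-6, 7/2)
5. C_x = -1499/159  [B, G, C are collinear ∩ EC ⟂ BG]
6. C_y = 185/159  [B, G, C are collinear ∩ EC ⟂ BG]
   → C = (-1499/159, 185/159)

A = (-439/53, 79/53)
C = (-1499/159, 185/159)
D = (-6, 7/2)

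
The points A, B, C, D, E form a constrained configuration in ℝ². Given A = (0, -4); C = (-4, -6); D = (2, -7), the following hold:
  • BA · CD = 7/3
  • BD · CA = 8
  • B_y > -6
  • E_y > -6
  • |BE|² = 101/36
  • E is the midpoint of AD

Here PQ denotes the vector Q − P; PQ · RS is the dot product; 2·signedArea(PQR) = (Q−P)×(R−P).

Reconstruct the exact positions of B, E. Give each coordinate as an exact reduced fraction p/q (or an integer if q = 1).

B = (-2/3, -17/3)
E = (1, -11/2)

1. B_x = -2/3  [BA · CD = 7/3 ∩ BD · CA = 8]
2. B_y = -17/3  [BA · CD = 7/3 ∩ BD · CA = 8]
   → B = (-2/3, -17/3)
3. E_x = 1  [E is the midpoint of AD]
4. E_y = -11/2  [E is the midpoint of AD]
   → E = (1, -11/2)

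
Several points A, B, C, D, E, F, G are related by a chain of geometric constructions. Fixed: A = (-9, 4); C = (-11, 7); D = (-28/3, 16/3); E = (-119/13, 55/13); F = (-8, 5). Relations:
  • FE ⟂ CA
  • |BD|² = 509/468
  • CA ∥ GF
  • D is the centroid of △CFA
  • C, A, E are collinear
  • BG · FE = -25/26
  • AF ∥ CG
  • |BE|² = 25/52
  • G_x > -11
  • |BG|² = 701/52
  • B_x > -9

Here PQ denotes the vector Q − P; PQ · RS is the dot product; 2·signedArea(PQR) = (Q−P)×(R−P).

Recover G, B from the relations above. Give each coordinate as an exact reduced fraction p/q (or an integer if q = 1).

1. G_x = -10  [CA ∥ GF ∩ AF ∥ CG]
2. G_y = 8  [CA ∥ GF ∩ AF ∥ CG]
   → G = (-10, 8)
3. B_x = -223/26  [line 15/13·x + 10/13·y + 165/26 = 0 ∩ |BD|² = 509/468]
4. B_y = 60/13  [line 15/13·x + 10/13·y + 165/26 = 0 ∩ |BD|² = 509/468]
   → B = (-223/26, 60/13)

B = (-223/26, 60/13)
G = (-10, 8)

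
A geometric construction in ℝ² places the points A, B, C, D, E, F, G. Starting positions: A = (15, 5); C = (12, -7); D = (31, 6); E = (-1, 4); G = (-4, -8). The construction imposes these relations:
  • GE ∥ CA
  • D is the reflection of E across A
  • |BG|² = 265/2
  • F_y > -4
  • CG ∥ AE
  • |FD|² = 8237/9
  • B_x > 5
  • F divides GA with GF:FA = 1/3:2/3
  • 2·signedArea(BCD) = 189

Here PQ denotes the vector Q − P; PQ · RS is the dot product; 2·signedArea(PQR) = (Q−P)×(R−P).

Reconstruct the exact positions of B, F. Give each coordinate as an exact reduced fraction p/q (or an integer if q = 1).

B = (11/2, -3/2)
F = (7/3, -11/3)

1. B_x = 11/2  [line -13·x + 19·y + 100 = 0 ∩ |BG|² = 265/2]
2. B_y = -3/2  [line -13·x + 19·y + 100 = 0 ∩ |BG|² = 265/2]
   → B = (11/2, -3/2)
3. F_x = 7/3  [F divides GA with GF:FA = 1/3:2/3]
4. F_y = -11/3  [F divides GA with GF:FA = 1/3:2/3]
   → F = (7/3, -11/3)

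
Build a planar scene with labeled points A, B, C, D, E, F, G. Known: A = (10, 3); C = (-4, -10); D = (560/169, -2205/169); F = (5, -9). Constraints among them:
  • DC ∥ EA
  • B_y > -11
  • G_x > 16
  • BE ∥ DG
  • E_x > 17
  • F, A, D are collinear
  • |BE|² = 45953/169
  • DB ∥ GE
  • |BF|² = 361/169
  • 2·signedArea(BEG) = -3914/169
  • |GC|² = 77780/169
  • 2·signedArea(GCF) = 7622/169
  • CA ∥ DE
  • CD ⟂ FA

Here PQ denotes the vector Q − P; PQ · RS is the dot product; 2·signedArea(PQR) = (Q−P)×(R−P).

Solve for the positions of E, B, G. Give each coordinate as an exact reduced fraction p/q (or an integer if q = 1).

B = (750/169, -1749/169)
E = (2926/169, -8/169)
G = (2736/169, -464/169)

1. E_x = 2926/169  [DC ∥ EA ∩ CA ∥ DE]
2. E_y = -8/169  [DC ∥ EA ∩ CA ∥ DE]
   → E = (2926/169, -8/169)
3. G_x = 2736/169  [line -1·x + 9·y + 6912/169 = 0 ∩ |GC|² = 77780/169]
4. G_y = -464/169  [line -1·x + 9·y + 6912/169 = 0 ∩ |GC|² = 77780/169]
   → G = (2736/169, -464/169)
5. B_x = 750/169  [2·signedArea(BEG) = -3914/169 ∩ BE ∥ DG]
6. B_y = -1749/169  [2·signedArea(BEG) = -3914/169 ∩ BE ∥ DG]
   → B = (750/169, -1749/169)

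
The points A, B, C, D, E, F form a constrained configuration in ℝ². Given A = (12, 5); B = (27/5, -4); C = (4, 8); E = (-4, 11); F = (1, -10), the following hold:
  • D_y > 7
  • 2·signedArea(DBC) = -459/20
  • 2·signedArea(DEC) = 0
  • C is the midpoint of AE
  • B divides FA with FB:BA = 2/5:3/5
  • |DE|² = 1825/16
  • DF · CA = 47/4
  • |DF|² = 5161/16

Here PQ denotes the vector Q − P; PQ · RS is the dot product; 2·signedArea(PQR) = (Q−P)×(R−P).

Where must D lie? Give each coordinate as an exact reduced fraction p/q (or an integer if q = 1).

D = (6, 29/4)

1. D_x = 6  [2·signedArea(DEC) = 0 ∩ 2·signedArea(DBC) = -459/20]
2. D_y = 29/4  [2·signedArea(DEC) = 0 ∩ 2·signedArea(DBC) = -459/20]
   → D = (6, 29/4)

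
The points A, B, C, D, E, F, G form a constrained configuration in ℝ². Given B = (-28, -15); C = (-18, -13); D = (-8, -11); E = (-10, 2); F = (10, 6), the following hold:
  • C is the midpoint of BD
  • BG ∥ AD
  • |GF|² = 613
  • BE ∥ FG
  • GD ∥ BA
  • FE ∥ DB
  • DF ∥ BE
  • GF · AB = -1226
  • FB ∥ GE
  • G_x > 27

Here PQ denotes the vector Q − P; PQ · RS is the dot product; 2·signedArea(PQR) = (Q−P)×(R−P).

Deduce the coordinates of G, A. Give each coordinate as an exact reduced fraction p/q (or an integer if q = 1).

A = (-64, -49)
G = (28, 23)

1. G_x = 28  [FB ∥ GE ∩ BE ∥ FG]
2. G_y = 23  [FB ∥ GE ∩ BE ∥ FG]
   → G = (28, 23)
3. A_x = -64  [BG ∥ AD ∩ GD ∥ BA]
4. A_y = -49  [BG ∥ AD ∩ GD ∥ BA]
   → A = (-64, -49)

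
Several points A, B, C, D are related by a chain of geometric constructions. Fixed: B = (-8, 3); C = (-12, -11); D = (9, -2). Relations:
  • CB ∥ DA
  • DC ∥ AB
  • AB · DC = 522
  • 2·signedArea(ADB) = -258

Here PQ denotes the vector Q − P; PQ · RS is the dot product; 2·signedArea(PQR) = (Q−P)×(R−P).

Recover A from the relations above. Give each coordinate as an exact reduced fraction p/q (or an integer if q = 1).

1. A_x = 13  [DC ∥ AB ∩ CB ∥ DA]
2. A_y = 12  [DC ∥ AB ∩ CB ∥ DA]
   → A = (13, 12)

A = (13, 12)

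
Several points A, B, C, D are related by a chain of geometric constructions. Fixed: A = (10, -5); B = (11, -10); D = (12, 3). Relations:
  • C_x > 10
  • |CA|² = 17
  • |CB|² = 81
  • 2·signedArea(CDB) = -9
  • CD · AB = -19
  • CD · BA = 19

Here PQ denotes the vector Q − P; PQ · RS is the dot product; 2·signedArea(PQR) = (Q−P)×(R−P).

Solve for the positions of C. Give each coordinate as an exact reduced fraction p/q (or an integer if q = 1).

1. C_x = 11  [CD · AB = -19 ∩ 2·signedArea(CDB) = -9]
2. C_y = -1  [CD · AB = -19 ∩ 2·signedArea(CDB) = -9]
   → C = (11, -1)

C = (11, -1)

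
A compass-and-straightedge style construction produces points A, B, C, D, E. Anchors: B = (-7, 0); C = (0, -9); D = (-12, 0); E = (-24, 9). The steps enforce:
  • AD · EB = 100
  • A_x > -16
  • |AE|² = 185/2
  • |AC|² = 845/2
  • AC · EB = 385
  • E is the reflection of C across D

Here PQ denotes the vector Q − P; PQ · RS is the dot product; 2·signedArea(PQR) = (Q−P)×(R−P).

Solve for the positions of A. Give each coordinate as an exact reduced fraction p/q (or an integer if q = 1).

1. A_x = -31/2  [line -17·x + 9·y + -304 = 0 ∩ |AE|² = 185/2]
2. A_y = 9/2  [line -17·x + 9·y + -304 = 0 ∩ |AE|² = 185/2]
   → A = (-31/2, 9/2)

A = (-31/2, 9/2)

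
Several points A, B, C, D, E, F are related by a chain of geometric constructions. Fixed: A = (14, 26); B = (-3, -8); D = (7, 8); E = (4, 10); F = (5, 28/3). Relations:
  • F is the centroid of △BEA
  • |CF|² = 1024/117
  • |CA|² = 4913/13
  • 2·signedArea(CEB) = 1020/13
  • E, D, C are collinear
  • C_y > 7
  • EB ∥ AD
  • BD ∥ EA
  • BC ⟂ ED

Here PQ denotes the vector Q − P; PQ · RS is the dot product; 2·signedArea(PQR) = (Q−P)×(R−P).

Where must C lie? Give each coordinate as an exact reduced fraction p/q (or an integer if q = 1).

1. C_x = 97/13  [E, D, C are collinear ∩ BC ⟂ ED]
2. C_y = 100/13  [E, D, C are collinear ∩ BC ⟂ ED]
   → C = (97/13, 100/13)

C = (97/13, 100/13)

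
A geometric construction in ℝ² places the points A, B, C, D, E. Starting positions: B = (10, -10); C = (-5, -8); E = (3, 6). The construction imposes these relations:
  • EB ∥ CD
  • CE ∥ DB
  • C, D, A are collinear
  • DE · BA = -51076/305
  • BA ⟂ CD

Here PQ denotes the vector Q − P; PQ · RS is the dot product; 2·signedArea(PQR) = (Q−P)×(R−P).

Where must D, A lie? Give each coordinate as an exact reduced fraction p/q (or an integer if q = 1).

A = (-566/305, -4632/305)
D = (2, -24)

1. D_x = 2  [CE ∥ DB ∩ EB ∥ CD]
2. D_y = -24  [CE ∥ DB ∩ EB ∥ CD]
   → D = (2, -24)
3. A_x = -566/305  [C, D, A are collinear ∩ BA ⟂ CD]
4. A_y = -4632/305  [C, D, A are collinear ∩ BA ⟂ CD]
   → A = (-566/305, -4632/305)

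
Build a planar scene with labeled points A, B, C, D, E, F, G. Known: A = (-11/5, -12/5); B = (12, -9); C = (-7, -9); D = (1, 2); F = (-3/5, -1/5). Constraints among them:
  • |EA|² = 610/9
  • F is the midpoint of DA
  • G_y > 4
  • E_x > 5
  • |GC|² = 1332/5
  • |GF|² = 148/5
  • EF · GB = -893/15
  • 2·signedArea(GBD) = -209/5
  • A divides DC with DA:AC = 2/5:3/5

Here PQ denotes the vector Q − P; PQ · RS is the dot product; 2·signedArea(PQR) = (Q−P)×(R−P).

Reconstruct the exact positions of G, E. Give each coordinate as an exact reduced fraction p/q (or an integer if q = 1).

E = (86/15, -1/5)
G = (13/5, 21/5)

1. G_x = 13/5  [line -11·x + -11·y + 374/5 = 0 ∩ |GF|² = 148/5]
2. G_y = 21/5  [line -11·x + -11·y + 374/5 = 0 ∩ |GF|² = 148/5]
   → G = (13/5, 21/5)
3. E_x = 86/15  [line -47/5·x + 66/5·y + 848/15 = 0 ∩ |EA|² = 610/9]
4. E_y = -1/5  [line -47/5·x + 66/5·y + 848/15 = 0 ∩ |EA|² = 610/9]
   → E = (86/15, -1/5)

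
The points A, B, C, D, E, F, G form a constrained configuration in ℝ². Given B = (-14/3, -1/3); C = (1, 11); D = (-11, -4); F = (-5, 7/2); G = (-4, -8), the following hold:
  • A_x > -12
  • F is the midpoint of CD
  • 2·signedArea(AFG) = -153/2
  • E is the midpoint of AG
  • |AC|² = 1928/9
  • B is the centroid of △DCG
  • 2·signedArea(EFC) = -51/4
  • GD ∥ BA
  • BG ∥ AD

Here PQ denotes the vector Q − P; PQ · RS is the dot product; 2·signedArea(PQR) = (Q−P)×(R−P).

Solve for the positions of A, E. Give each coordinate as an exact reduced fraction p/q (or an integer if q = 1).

1. A_x = -35/3  [BG ∥ AD ∩ GD ∥ BA]
2. A_y = 11/3  [BG ∥ AD ∩ GD ∥ BA]
   → A = (-35/3, 11/3)
3. E_x = -47/6  [E is the midpoint of AG]
4. E_y = -13/6  [E is the midpoint of AG]
   → E = (-47/6, -13/6)

A = (-35/3, 11/3)
E = (-47/6, -13/6)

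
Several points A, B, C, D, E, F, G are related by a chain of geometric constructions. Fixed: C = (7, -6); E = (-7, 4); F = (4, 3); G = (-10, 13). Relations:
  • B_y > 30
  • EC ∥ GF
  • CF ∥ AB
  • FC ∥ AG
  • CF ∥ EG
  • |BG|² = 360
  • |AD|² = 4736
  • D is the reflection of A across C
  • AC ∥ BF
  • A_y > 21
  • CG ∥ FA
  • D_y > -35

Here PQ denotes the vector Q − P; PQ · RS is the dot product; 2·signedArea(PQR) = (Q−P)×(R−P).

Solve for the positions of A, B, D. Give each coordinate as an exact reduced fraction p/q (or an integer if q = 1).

A = (-13, 22)
B = (-16, 31)
D = (27, -34)

1. A_x = -13  [FC ∥ AG ∩ CG ∥ FA]
2. A_y = 22  [FC ∥ AG ∩ CG ∥ FA]
   → A = (-13, 22)
3. B_x = -16  [AC ∥ BF ∩ CF ∥ AB]
4. B_y = 31  [AC ∥ BF ∩ CF ∥ AB]
   → B = (-16, 31)
5. D_x = 27  [D is the reflection of A across C]
6. D_y = -34  [D is the reflection of A across C]
   → D = (27, -34)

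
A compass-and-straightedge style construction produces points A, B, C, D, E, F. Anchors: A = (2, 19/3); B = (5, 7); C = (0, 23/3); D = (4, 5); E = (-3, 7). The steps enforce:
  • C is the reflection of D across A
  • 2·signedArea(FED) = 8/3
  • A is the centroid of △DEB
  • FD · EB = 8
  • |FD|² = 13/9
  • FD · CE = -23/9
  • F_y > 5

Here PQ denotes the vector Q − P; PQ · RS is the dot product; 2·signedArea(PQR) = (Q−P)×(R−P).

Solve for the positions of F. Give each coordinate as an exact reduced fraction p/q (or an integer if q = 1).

F = (3, 17/3)

1. F_x = 3  [FD · CE = -23/9 ∩ 2·signedArea(FED) = 8/3]
2. F_y = 17/3  [FD · CE = -23/9 ∩ 2·signedArea(FED) = 8/3]
   → F = (3, 17/3)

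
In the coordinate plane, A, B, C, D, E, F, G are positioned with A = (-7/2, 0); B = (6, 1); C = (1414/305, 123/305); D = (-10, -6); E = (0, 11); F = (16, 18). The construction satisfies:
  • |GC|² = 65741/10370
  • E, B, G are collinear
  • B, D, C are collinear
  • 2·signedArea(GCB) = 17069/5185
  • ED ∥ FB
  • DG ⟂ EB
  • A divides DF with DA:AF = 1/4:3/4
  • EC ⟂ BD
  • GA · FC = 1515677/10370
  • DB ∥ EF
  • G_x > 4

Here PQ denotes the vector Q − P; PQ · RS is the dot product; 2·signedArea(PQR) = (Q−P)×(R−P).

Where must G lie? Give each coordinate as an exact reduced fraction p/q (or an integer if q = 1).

1. G_x = 165/34  [E, B, G are collinear ∩ DG ⟂ EB]
2. G_y = 99/34  [E, B, G are collinear ∩ DG ⟂ EB]
   → G = (165/34, 99/34)

G = (165/34, 99/34)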